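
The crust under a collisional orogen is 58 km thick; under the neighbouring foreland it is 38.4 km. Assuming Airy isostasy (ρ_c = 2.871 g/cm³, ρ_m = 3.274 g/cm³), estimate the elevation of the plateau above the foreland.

Excess crust Δ = 58 km − 38.4 km = 19.6 km, split between elevation h and root r with h + r = Δ.
Airy balance ρ_c h = (ρ_m − ρ_c) r gives r = h ρ_c/(ρ_m − ρ_c), so h (1 + ρ_c/(ρ_m − ρ_c)) = Δ, i.e. h = Δ (ρ_m − ρ_c)/ρ_m.
h = 19.6 km × 0.403/3.274 = 2.41 km.

2.41 km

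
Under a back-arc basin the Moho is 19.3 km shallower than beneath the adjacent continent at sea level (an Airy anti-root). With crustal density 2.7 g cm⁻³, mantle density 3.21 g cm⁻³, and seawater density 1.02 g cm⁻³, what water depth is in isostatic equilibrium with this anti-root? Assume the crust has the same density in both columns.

5.86 km

Replacing a thickness d of crust by seawater at the top must be balanced by replacing crust with mantle at the base: d (ρ_c − ρ_w) = a (ρ_m − ρ_c).
d = a (ρ_m − ρ_c)/(ρ_c − ρ_w) = 19.3 km × 0.51/1.68 = 5.86 km.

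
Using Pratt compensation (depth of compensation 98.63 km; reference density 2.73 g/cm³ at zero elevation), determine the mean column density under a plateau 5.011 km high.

2.6 g/cm³

Pratt balance: ρ_ref D = ρ (D + h).
ρ = ρ_ref D/(D + h) = 2.73 × 98.63 km/(98.63 km + 5.011 km) = 2.6 g/cm³.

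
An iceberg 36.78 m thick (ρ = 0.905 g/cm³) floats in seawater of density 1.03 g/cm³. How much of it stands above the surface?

4.46 m

Floating equilibrium: submerged depth d = t ρ_obj/ρ_fluid = 36.78 m × 0.905/1.03 = 32.32 m.
Freeboard = t − d = 36.78 m − 32.32 m = 4.46 m.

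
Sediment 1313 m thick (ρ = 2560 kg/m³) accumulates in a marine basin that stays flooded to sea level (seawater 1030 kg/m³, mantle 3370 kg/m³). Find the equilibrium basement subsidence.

858 m

Submarine loading: the sediment displaces seawater, and the subsidence is in turn flooded, so s (ρ_m − ρ_w) = t (ρ_sed − ρ_w).
s = 1313 m × (2560 − 1030) / (3370 − 1030) = 858 m.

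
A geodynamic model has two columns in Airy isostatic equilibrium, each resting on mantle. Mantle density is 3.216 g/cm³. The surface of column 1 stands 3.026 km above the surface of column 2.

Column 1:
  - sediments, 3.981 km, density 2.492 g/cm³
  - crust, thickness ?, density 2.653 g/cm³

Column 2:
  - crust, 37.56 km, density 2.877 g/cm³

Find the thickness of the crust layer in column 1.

34.8 km

Take the compensation level at the base of the deeper column (depth z_c below the surface of column 1) and equate Σ ρ_i t_i down to z_c; mantle fills any gap and the z_c terms cancel.
Column 1: 3.981×2.492 + x×2.653 + (z_c − 3.981 − x)×3.216
Column 2: 3.026×0 + 37.56×2.877 + (z_c − 3.026 − 37.56)×3.216
The z_c×3.216 term appears on both sides and cancels. Collect the known terms of each column as K = Σ(ρt)_known − 3.216 × (depth of known layers): K_1 = 9.920652 − 3.216×3.981 = −2.882244; K_2 = 108.06012 − 3.216×(3.026 + 37.56) = −22.464456.
Balance: K_1 − x×(3.216 − 2.653) = K_2, so x = (K_1 − K_2)/(3.216 − 2.653) = 19.5822/0.563 = 34.8 km.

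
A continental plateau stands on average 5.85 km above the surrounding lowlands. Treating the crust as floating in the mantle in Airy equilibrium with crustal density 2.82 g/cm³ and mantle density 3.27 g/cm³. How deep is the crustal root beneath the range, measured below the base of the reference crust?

36.7 km

For local isostatic compensation: the weight of the topography is balanced by the buoyancy of the root, ρ_c h = (ρ_m − ρ_c) r.
r = h · ρ_c / (ρ_m − ρ_c) = 5.85 km × 2.82 / (3.27 − 2.82) = 36.7 km.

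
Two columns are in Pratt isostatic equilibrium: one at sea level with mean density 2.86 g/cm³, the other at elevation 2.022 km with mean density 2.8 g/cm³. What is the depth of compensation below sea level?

94.4 km

ρ_ref D = ρ (D + h) → D (ρ_ref − ρ) = ρ h.
D = ρ h/(ρ_ref − ρ) = 2.8 × 2.022 km/(2.86 − 2.8) = 94.4 km.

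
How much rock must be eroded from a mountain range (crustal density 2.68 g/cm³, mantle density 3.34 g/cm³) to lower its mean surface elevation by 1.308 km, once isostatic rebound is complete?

6.62 km

Net drop Δ = e − u = e − e ρ_c/ρ_m = e (ρ_m − ρ_c)/ρ_m.
e = Δ ρ_m/(ρ_m − ρ_c) = 1.308 km × 3.34/0.66 = 6.62 km.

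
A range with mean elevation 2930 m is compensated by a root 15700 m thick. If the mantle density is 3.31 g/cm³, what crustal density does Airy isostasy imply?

2.79 g/cm³

ρ_c h = (ρ_m − ρ_c) r → ρ_c (h + r) = ρ_m r → ρ_c = ρ_m r / (h + r).
ρ_c = 3.31 × 15700 m / (2930 m + 15700 m) = 2.79 g/cm³.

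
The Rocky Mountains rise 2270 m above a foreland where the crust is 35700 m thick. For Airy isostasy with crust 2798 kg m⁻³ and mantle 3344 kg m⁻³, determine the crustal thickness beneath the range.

Root depth r = h ρ_c / (ρ_m − ρ_c) = 2270 m × 2798 / 546 = 11630 m.
Total thickness = T + h + r = 35700 m + 2270 m + 11630 m = 49600 m.

49600 m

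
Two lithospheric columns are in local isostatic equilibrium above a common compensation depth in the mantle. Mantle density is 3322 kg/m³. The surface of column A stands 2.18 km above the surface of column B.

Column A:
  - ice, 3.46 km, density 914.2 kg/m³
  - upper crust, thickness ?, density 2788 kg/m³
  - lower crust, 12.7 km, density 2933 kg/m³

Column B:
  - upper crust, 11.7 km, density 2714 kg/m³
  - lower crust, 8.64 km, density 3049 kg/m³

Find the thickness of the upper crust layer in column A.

6.45 km

Take the compensation level at the base of the deeper column (depth z_c below the surface of column A) and equate Σ ρ_i t_i down to z_c; mantle fills any gap and the z_c terms cancel.
Column A: 3.46×914.2 + x×2788 + 12.7×2933 + (z_c − 16.16 − x)×3322
Column B: 2.18×0 + 11.7×2714 + 8.64×3049 + (z_c − 2.18 − 20.34)×3322
The z_c×3322 term appears on both sides and cancels. Collect the known terms of each column as K = Σ(ρt)_known − 3322 × (depth of known layers): K_A = 40412.232 − 3322×16.16 = −13271.288; K_B = 58097.16 − 3322×(2.18 + 20.34) = −16714.28.
Balance: K_A − x×(3322 − 2788) = K_B, so x = (K_A − K_B)/(3322 − 2788) = 3442.99/534 = 6.45 km.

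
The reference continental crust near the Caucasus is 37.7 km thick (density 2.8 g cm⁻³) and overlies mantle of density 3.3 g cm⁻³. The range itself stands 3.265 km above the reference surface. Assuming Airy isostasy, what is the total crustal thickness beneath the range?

Root depth r = h ρ_c / (ρ_m − ρ_c) = 3.265 km × 2.8 / 0.5 = 18.28 km.
Total thickness = T + h + r = 37.7 km + 3.265 km + 18.28 km = 59.2 km.

59.2 km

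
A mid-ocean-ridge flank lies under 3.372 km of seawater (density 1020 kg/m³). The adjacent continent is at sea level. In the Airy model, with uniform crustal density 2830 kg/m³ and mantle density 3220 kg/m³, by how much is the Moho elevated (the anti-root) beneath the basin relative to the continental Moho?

15.6 km

Isostatic balance requires: replacing crust with seawater at the top is compensated by replacing crust with mantle at the base: d (ρ_c − ρ_w) = a (ρ_m − ρ_c).
a = d (ρ_c − ρ_w)/(ρ_m − ρ_c) = 3.372 km × 1810/390 = 15.6 km.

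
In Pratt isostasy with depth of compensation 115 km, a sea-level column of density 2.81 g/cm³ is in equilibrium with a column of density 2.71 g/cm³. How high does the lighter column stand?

ρ_ref D = ρ (D + h) → h = D (ρ_ref − ρ)/ρ.
h = 115 km × (2.81 − 2.71)/2.71 = 4.24 km.

4.24 km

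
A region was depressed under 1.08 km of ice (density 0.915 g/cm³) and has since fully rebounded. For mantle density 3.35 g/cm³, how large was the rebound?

Removing the load lets mantle flow back in; uplift u satisfies ρ_ice t = ρ_m u.
u = t ρ_ice/ρ_m = 1.08 km × 0.915/3.35 = 0.295 km.

0.295 km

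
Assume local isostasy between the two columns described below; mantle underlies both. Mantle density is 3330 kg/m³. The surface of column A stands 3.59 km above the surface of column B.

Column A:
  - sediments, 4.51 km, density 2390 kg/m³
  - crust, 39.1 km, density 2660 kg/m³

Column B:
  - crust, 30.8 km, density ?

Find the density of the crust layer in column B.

2730 kg/m³

Take the compensation level at the base of the deeper column (depth z_c below the surface of column A) and equate Σ ρ_i t_i down to z_c; mantle fills any gap and the z_c terms cancel.
Column A: 4.51×2390 + 39.1×2660 + (z_c − 43.61)×3330
Column B: 3.59×0 + 30.8×ρ + (z_c − 3.59 − 30.8)×3330
The z_c×3330 term appears on both sides and cancels. Collect the known terms of each column as K = Σ(ρt)_known − 3330 × (depth of known layers): K_A = 114784.9 − 3330×43.61 = −30436.4; K_B = 0 − 3330×(3.59 + 30.8) = −114518.7.
Balance: K_A = K_B + 30.8×ρ, so ρ = (K_A − K_B)/30.8 = 84082.3/30.8 = 2730 kg/m³.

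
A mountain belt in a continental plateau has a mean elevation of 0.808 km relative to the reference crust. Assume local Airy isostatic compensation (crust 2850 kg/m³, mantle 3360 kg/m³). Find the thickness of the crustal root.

4.52 km

Isostatic balance requires: the weight of the topography is balanced by the buoyancy of the root, ρ_c h = (ρ_m − ρ_c) r.
r = h · ρ_c / (ρ_m − ρ_c) = 0.808 km × 2850 / (3360 − 2850) = 4.52 km.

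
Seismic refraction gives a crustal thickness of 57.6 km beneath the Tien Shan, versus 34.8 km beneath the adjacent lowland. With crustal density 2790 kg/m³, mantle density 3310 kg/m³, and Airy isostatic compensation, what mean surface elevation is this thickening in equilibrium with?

3.58 km

Excess crust Δ = 57.6 km − 34.8 km = 22.8 km, split between elevation h and root r with h + r = Δ.
Airy balance ρ_c h = (ρ_m − ρ_c) r gives r = h ρ_c/(ρ_m − ρ_c), so h (1 + ρ_c/(ρ_m − ρ_c)) = Δ, i.e. h = Δ (ρ_m − ρ_c)/ρ_m.
h = 22.8 km × 520/3310 = 3.58 km.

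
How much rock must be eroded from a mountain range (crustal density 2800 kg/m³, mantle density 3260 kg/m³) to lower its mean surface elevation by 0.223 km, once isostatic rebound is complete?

1.58 km

Net drop Δ = e − u = e − e ρ_c/ρ_m = e (ρ_m − ρ_c)/ρ_m.
e = Δ ρ_m/(ρ_m − ρ_c) = 0.223 km × 3260/460 = 1.58 km.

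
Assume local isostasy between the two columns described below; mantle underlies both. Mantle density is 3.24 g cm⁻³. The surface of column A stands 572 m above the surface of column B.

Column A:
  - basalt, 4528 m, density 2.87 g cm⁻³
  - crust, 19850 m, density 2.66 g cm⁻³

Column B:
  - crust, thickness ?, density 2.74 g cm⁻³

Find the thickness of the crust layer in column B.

22700 m

Take the compensation level at the base of the deeper column (depth z_c below the surface of column A) and equate Σ ρ_i t_i down to z_c; mantle fills any gap and the z_c terms cancel.
Column A: 4528×2.87 + 19850×2.66 + (z_c − 24378)×3.24
Column B: 572×0 + x×2.74 + (z_c − 572 − 0 − x)×3.24
The z_c×3.24 term appears on both sides and cancels. Collect the known terms of each column as K = Σ(ρt)_known − 3.24 × (depth of known layers): K_A = 65796.36 − 3.24×24378 = −13188.36; K_B = 0 − 3.24×(572 + 0) = −1853.28.
Balance: K_A = K_B − x×(3.24 − 2.74), so x = (K_B − K_A)/(3.24 − 2.74) = 11335.1/0.5 = 22700 m.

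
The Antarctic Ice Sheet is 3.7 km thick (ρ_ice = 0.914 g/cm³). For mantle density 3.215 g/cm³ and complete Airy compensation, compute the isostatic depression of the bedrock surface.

1.05 km

By Archimedes' principle applied to the lithosphere: the ice load ρ_ice t is balanced by mantle displaced below, ρ_m s.
s = t ρ_ice / ρ_m = 3.7 km × 0.914/3.215 = 1.05 km.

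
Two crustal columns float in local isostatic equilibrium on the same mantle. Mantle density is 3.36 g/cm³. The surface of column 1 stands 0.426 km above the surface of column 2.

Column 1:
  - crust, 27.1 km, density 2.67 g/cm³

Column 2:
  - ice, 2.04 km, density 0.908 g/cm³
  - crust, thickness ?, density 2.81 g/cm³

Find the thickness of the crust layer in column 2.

22.3 km

Take the compensation level at the base of the deeper column (depth z_c below the surface of column 1) and equate Σ ρ_i t_i down to z_c; mantle fills any gap and the z_c terms cancel.
Column 1: 27.1×2.67 + (z_c − 27.1)×3.36
Column 2: 0.426×0 + 2.04×0.908 + x×2.81 + (z_c − 0.426 − 2.04 − x)×3.36
The z_c×3.36 term appears on both sides and cancels. Collect the known terms of each column as K = Σ(ρt)_known − 3.36 × (depth of known layers): K_1 = 72.357 − 3.36×27.1 = −18.699; K_2 = 1.85232 − 3.36×(0.426 + 2.04) = −6.43344.
Balance: K_1 = K_2 − x×(3.36 − 2.81), so x = (K_2 − K_1)/(3.36 − 2.81) = 12.2656/0.55 = 22.3 km.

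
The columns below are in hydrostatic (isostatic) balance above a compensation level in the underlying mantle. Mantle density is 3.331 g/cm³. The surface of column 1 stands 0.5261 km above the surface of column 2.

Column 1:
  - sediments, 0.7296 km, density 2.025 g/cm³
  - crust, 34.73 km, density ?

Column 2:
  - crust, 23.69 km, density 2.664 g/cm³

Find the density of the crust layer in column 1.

2.85 g/cm³

Take the compensation level at the base of the deeper column (depth z_c below the surface of column 1) and equate Σ ρ_i t_i down to z_c; mantle fills any gap and the z_c terms cancel.
Column 1: 0.7296×2.025 + 34.73×ρ + (z_c − 35.4596)×3.331
Column 2: 0.5261×0 + 23.69×2.664 + (z_c − 0.5261 − 23.69)×3.331
The z_c×3.331 term appears on both sides and cancels. Collect the known terms of each column as K = Σ(ρt)_known − 3.331 × (depth of known layers): K_1 = 1.47744 − 3.331×35.4596 = −116.638488; K_2 = 63.11016 − 3.331×(0.5261 + 23.69) = −17.5536691.
Balance: K_1 + 34.73×ρ = K_2, so ρ = (K_2 − K_1)/34.73 = 99.0848/34.73 = 2.85 g/cm³.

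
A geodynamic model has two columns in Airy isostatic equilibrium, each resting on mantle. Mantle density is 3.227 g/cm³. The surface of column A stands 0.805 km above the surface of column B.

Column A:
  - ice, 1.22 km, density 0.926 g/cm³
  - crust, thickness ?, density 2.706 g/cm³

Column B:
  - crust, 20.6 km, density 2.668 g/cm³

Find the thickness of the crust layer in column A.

Take the compensation level at the base of the deeper column (depth z_c below the surface of column A) and equate Σ ρ_i t_i down to z_c; mantle fills any gap and the z_c terms cancel.
Column A: 1.22×0.926 + x×2.706 + (z_c − 1.22 − x)×3.227
Column B: 0.805×0 + 20.6×2.668 + (z_c − 0.805 − 20.6)×3.227
The z_c×3.227 term appears on both sides and cancels. Collect the known terms of each column as K = Σ(ρt)_known − 3.227 × (depth of known layers): K_A = 1.12972 − 3.227×1.22 = −2.80722; K_B = 54.9608 − 3.227×(0.805 + 20.6) = −14.113135.
Balance: K_A − x×(3.227 − 2.706) = K_B, so x = (K_A − K_B)/(3.227 − 2.706) = 11.3059/0.521 = 21.7 km.

21.7 km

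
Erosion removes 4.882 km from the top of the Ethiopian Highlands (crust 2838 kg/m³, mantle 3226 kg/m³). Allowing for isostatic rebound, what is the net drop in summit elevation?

0.587 km

Rebound u = e ρ_c/ρ_m = 4.882 km × 2838/3226 = 4.295 km.
Net surface drop = e − u = 4.882 km − 4.295 km = e (ρ_m − ρ_c)/ρ_m = 0.587 km.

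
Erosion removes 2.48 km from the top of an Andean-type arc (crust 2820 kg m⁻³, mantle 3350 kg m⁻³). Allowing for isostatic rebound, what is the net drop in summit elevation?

Rebound u = e ρ_c/ρ_m = 2.48 km × 2820/3350 = 2.088 km.
Net surface drop = e − u = 2.48 km − 2.088 km = e (ρ_m − ρ_c)/ρ_m = 0.392 km.

0.392 km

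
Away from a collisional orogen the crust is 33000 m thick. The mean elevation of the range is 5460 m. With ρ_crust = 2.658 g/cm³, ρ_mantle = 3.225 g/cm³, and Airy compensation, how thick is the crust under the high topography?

64100 m

Root depth r = h ρ_c / (ρ_m − ρ_c) = 5460 m × 2.658 / 0.567 = 25600 m.
Total thickness = T + h + r = 33000 m + 5460 m + 25600 m = 64100 m.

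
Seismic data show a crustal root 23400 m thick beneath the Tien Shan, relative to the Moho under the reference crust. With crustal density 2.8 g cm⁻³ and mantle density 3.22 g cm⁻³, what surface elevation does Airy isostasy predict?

In Airy isostatic equilibrium: ρ_c h = (ρ_m − ρ_c) r.
h = r (ρ_m − ρ_c) / ρ_c = 23400 m × (3.22 − 2.8) / 2.8 = 3510 m.

3510 m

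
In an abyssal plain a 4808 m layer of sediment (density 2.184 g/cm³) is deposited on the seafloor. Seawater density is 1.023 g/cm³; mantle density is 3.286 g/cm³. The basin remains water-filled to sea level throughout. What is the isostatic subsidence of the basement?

2470 m

Submarine loading: the sediment displaces seawater, and the subsidence is in turn flooded, so s (ρ_m − ρ_w) = t (ρ_sed − ρ_w).
s = 4808 m × (2.184 − 1.023) / (3.286 − 1.023) = 2470 m.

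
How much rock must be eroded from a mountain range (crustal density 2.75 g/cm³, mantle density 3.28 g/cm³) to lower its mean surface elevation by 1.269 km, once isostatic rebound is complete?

7.85 km

Net drop Δ = e − u = e − e ρ_c/ρ_m = e (ρ_m − ρ_c)/ρ_m.
e = Δ ρ_m/(ρ_m − ρ_c) = 1.269 km × 3.28/0.53 = 7.85 km.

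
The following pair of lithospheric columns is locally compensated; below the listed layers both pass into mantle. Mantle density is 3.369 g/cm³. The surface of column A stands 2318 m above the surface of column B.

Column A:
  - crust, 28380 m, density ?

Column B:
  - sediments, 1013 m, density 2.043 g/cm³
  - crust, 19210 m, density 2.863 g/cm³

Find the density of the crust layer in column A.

Take the compensation level at the base of the deeper column (depth z_c below the surface of column A) and equate Σ ρ_i t_i down to z_c; mantle fills any gap and the z_c terms cancel.
Column A: 28380×ρ + (z_c − 28380)×3.369
Column B: 2318×0 + 1013×2.043 + 19210×2.863 + (z_c − 2318 − 20223)×3.369
The z_c×3.369 term appears on both sides and cancels. Collect the known terms of each column as K = Σ(ρt)_known − 3.369 × (depth of known layers): K_A = 0 − 3.369×28380 = −95612.22; K_B = 57067.789 − 3.369×(2318 + 20223) = −18872.84.
Balance: K_A + 28380×ρ = K_B, so ρ = (K_B − K_A)/28380 = 76739.4/28380 = 2.7 g/cm³.

2.7 g/cm³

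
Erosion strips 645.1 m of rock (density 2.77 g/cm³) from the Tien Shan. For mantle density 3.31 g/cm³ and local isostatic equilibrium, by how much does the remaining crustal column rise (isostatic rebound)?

Unloading: uplift u = e ρ_c/ρ_m = 645.1 m × 2.77/3.31 = 540 m.

540 m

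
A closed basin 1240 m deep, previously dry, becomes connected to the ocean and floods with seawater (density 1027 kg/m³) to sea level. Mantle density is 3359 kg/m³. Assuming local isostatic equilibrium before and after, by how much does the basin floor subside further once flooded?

After flooding the water column is d + s deep. Its weight must equal the weight of mantle displaced by the extra subsidence s: (d + s) ρ_w = s ρ_m.
s = d ρ_w / (ρ_m − ρ_w) = 1240 m × 1027/(3359 − 1027) = 546 m.

546 m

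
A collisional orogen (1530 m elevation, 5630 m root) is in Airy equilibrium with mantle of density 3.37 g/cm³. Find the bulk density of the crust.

ρ_c h = (ρ_m − ρ_c) r → ρ_c (h + r) = ρ_m r → ρ_c = ρ_m r / (h + r).
ρ_c = 3.37 × 5630 m / (1530 m + 5630 m) = 2.65 g/cm³.

2.65 g/cm³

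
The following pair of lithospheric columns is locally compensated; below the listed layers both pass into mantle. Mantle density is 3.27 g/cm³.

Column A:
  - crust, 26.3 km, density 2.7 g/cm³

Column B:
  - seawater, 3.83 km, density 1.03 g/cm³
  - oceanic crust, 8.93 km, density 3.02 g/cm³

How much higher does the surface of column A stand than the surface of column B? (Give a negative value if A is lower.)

1.28 km

For any compensation level in the mantle, the mantle terms cancel and isostasy reduces to e = (Σt_A − Σt_B) − (Σ(ρt)_A − Σ(ρt)_B) / ρ_m.
Σt_A = 26.3 km; Σt_B = 12.76 km; Σ(ρt)_A = 71.01; Σ(ρt)_B = 30.9135 (in km·g/cm³).
e = (26.3 − 12.76) − (71.01 − 30.9135) / 3.27 = 1.28 km.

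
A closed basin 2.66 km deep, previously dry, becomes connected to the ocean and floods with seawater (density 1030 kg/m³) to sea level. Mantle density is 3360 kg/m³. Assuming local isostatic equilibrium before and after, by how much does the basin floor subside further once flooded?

After flooding the water column is d + s deep. Its weight must equal the weight of mantle displaced by the extra subsidence s: (d + s) ρ_w = s ρ_m.
s = d ρ_w / (ρ_m − ρ_w) = 2.66 km × 1030/(3360 − 1030) = 1.18 km.

1.18 km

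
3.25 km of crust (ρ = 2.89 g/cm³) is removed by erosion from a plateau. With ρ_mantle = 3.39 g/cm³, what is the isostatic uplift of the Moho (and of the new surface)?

2.77 km

Unloading: uplift u = e ρ_c/ρ_m = 3.25 km × 2.89/3.39 = 2.77 km.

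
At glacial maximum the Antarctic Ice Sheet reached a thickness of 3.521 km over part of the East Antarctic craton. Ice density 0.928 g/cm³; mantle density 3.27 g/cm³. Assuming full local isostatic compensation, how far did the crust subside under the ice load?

For local isostatic compensation: the ice load ρ_ice t is balanced by mantle displaced below, ρ_m s.
s = t ρ_ice / ρ_m = 3.521 km × 0.928/3.27 = 0.999 km.

0.999 km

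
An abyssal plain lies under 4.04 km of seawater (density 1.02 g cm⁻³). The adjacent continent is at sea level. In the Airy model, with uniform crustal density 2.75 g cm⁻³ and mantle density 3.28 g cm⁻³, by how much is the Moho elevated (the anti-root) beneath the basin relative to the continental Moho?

Balancing pressure at the compensation depth: replacing crust with seawater at the top is compensated by replacing crust with mantle at the base: d (ρ_c − ρ_w) = a (ρ_m − ρ_c).
a = d (ρ_c − ρ_w)/(ρ_m − ρ_c) = 4.04 km × 1.73/0.53 = 13.2 km.

13.2 km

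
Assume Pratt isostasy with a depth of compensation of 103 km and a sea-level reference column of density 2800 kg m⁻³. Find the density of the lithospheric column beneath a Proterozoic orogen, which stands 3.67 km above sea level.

Pratt balance: ρ_ref D = ρ (D + h).
ρ = ρ_ref D/(D + h) = 2800 × 103 km/(103 km + 3.67 km) = 2700 kg m⁻³.

2700 kg m⁻³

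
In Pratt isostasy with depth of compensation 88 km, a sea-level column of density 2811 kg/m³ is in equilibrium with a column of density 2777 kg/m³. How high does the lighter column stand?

ρ_ref D = ρ (D + h) → h = D (ρ_ref − ρ)/ρ.
h = 88 km × (2811 − 2777)/2777 = 1.08 km.

1.08 km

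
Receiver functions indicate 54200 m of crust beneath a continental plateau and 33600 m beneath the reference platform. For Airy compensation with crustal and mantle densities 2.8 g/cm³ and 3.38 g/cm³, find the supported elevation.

Excess crust Δ = 54200 m − 33600 m = 20600 m, split between elevation h and root r with h + r = Δ.
Airy balance ρ_c h = (ρ_m − ρ_c) r gives r = h ρ_c/(ρ_m − ρ_c), so h (1 + ρ_c/(ρ_m − ρ_c)) = Δ, i.e. h = Δ (ρ_m − ρ_c)/ρ_m.
h = 20600 m × 0.58/3.38 = 3530 m.

3530 m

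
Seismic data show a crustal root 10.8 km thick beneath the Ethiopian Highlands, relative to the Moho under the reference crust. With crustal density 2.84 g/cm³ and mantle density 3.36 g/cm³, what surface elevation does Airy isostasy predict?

1.98 km

Equating mass per unit area of the two columns: ρ_c h = (ρ_m − ρ_c) r.
h = r (ρ_m − ρ_c) / ρ_c = 10.8 km × (3.36 − 2.84) / 2.84 = 1.98 km.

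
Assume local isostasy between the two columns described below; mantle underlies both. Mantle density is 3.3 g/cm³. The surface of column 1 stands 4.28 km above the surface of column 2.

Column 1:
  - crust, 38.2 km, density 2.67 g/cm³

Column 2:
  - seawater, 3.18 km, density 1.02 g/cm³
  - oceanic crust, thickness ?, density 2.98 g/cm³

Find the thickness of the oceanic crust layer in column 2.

8.41 km

Take the compensation level at the base of the deeper column (depth z_c below the surface of column 1) and equate Σ ρ_i t_i down to z_c; mantle fills any gap and the z_c terms cancel.
Column 1: 38.2×2.67 + (z_c − 38.2)×3.3
Column 2: 4.28×0 + 3.18×1.02 + x×2.98 + (z_c − 4.28 − 3.18 − x)×3.3
The z_c×3.3 term appears on both sides and cancels. Collect the known terms of each column as K = Σ(ρt)_known − 3.3 × (depth of known layers): K_1 = 101.994 − 3.3×38.2 = −24.066; K_2 = 3.2436 − 3.3×(4.28 + 3.18) = −21.3744.
Balance: K_1 = K_2 − x×(3.3 − 2.98), so x = (K_2 − K_1)/(3.3 − 2.98) = 2.6916/0.32 = 8.41 km.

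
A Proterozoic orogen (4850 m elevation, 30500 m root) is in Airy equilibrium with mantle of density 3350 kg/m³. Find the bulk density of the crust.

ρ_c h = (ρ_m − ρ_c) r → ρ_c (h + r) = ρ_m r → ρ_c = ρ_m r / (h + r).
ρ_c = 3350 × 30500 m / (4850 m + 30500 m) = 2890 kg/m³.

2890 kg/m³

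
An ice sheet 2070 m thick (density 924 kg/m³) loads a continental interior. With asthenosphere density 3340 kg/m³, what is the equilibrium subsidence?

573 m

Balancing pressure at the compensation depth: the ice load ρ_ice t is balanced by mantle displaced below, ρ_m s.
s = t ρ_ice / ρ_m = 2070 m × 924/3340 = 573 m.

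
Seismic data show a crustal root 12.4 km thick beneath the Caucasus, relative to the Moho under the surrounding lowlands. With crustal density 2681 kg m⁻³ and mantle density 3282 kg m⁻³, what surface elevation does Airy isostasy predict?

2.78 km

Balancing pressure at the compensation depth: ρ_c h = (ρ_m − ρ_c) r.
h = r (ρ_m − ρ_c) / ρ_c = 12.4 km × (3282 − 2681) / 2681 = 2.78 km.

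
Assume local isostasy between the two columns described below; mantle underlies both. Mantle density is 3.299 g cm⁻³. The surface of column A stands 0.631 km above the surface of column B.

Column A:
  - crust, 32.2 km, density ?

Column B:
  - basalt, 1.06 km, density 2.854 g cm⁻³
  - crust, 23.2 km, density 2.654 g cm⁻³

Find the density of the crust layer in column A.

2.75 g cm⁻³

Take the compensation level at the base of the deeper column (depth z_c below the surface of column A) and equate Σ ρ_i t_i down to z_c; mantle fills any gap and the z_c terms cancel.
Column A: 32.2×ρ + (z_c − 32.2)×3.299
Column B: 0.631×0 + 1.06×2.854 + 23.2×2.654 + (z_c − 0.631 − 24.26)×3.299
The z_c×3.299 term appears on both sides and cancels. Collect the known terms of each column as K = Σ(ρt)_known − 3.299 × (depth of known layers): K_A = 0 − 3.299×32.2 = −106.2278; K_B = 64.59804 − 3.299×(0.631 + 24.26) = −17.517369.
Balance: K_A + 32.2×ρ = K_B, so ρ = (K_B − K_A)/32.2 = 88.7104/32.2 = 2.75 g cm⁻³.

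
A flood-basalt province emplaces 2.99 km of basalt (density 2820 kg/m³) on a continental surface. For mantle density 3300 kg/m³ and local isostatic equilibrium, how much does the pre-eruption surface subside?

2.56 km

Subaerial loading: s = t ρ_load / ρ_m.
s = 2.99 km × 2820/3300 = 2.56 km.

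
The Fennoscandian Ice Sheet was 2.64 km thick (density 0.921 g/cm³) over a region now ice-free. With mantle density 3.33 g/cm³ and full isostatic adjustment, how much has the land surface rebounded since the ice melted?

Removing the load lets mantle flow back in; uplift u satisfies ρ_ice t = ρ_m u.
u = t ρ_ice/ρ_m = 2.64 km × 0.921/3.33 = 0.73 km.

0.73 km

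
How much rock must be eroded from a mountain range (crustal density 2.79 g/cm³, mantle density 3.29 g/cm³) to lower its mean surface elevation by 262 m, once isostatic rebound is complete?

Net drop Δ = e − u = e − e ρ_c/ρ_m = e (ρ_m − ρ_c)/ρ_m.
e = Δ ρ_m/(ρ_m − ρ_c) = 262 m × 3.29/0.5 = 1720 m.

1720 m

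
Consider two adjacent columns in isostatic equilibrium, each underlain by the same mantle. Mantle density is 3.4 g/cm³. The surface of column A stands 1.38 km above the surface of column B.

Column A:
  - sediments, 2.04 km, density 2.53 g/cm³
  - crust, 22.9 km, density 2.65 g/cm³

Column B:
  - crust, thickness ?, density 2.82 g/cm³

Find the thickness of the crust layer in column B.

24.6 km

Take the compensation level at the base of the deeper column (depth z_c below the surface of column A) and equate Σ ρ_i t_i down to z_c; mantle fills any gap and the z_c terms cancel.
Column A: 2.04×2.53 + 22.9×2.65 + (z_c − 24.94)×3.4
Column B: 1.38×0 + x×2.82 + (z_c − 1.38 − 0 − x)×3.4
The z_c×3.4 term appears on both sides and cancels. Collect the known terms of each column as K = Σ(ρt)_known − 3.4 × (depth of known layers): K_A = 65.8462 − 3.4×24.94 = −18.9498; K_B = 0 − 3.4×(1.38 + 0) = −4.692.
Balance: K_A = K_B − x×(3.4 − 2.82), so x = (K_B − K_A)/(3.4 − 2.82) = 14.2578/0.58 = 24.6 km.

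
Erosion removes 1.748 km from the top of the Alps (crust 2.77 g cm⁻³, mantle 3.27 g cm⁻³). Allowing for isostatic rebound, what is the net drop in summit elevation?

Rebound u = e ρ_c/ρ_m = 1.748 km × 2.77/3.27 = 1.481 km.
Net surface drop = e − u = 1.748 km − 1.481 km = e (ρ_m − ρ_c)/ρ_m = 0.267 km.

0.267 km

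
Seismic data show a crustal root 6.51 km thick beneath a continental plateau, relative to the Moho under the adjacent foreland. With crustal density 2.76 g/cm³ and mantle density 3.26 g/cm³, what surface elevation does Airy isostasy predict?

1.18 km

Balancing pressure at the compensation depth: ρ_c h = (ρ_m − ρ_c) r.
h = r (ρ_m − ρ_c) / ρ_c = 6.51 km × (3.26 − 2.76) / 2.76 = 1.18 km.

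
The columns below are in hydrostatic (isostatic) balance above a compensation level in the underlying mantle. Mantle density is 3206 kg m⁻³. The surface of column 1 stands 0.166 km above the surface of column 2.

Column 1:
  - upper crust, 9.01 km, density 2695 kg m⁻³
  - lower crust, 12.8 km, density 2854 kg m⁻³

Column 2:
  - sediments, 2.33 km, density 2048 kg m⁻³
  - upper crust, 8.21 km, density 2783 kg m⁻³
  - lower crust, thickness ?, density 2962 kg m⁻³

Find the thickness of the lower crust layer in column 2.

Take the compensation level at the base of the deeper column (depth z_c below the surface of column 1) and equate Σ ρ_i t_i down to z_c; mantle fills any gap and the z_c terms cancel.
Column 1: 9.01×2695 + 12.8×2854 + (z_c − 21.81)×3206
Column 2: 0.166×0 + 2.33×2048 + 8.21×2783 + x×2962 + (z_c − 0.166 − 10.54 − x)×3206
The z_c×3206 term appears on both sides and cancels. Collect the known terms of each column as K = Σ(ρt)_known − 3206 × (depth of known layers): K_1 = 60813.15 − 3206×21.81 = −9109.71; K_2 = 27620.27 − 3206×(0.166 + 10.54) = −6703.166.
Balance: K_1 = K_2 − x×(3206 − 2962), so x = (K_2 − K_1)/(3206 − 2962) = 2406.54/244 = 9.86 km.

9.86 km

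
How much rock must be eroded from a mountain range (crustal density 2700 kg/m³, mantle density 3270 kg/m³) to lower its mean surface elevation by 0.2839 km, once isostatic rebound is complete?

1.63 km

Net drop Δ = e − u = e − e ρ_c/ρ_m = e (ρ_m − ρ_c)/ρ_m.
e = Δ ρ_m/(ρ_m − ρ_c) = 0.2839 km × 3270/570 = 1.63 km.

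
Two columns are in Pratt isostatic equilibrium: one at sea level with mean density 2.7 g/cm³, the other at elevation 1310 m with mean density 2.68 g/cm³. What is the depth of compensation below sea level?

176000 m

ρ_ref D = ρ (D + h) → D (ρ_ref − ρ) = ρ h.
D = ρ h/(ρ_ref − ρ) = 2.68 × 1310 m/(2.7 − 2.68) = 176000 m.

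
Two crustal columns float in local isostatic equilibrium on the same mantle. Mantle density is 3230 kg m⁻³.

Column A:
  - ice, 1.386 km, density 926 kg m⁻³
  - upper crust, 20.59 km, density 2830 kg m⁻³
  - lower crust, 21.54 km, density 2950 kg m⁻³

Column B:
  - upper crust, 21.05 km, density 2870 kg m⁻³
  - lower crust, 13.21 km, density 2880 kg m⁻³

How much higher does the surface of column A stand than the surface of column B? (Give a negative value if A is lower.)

1.63 km

For any compensation level in the mantle, the mantle terms cancel and isostasy reduces to e = (Σt_A − Σt_B) − (Σ(ρt)_A − Σ(ρt)_B) / ρ_m.
Σt_A = 43.516 km; Σt_B = 34.26 km; Σ(ρt)_A = 123096.136; Σ(ρt)_B = 98458.3 (in km·kg m⁻³).
e = (43.516 − 34.26) − (123096.136 − 98458.3) / 3230 = 1.63 km.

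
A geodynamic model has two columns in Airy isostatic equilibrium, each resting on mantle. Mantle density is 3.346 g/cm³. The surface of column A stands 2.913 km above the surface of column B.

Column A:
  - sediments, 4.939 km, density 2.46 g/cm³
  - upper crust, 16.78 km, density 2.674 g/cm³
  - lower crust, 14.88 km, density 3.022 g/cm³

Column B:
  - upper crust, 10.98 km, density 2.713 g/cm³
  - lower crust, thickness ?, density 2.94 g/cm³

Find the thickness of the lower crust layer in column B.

9.3 km

Take the compensation level at the base of the deeper column (depth z_c below the surface of column A) and equate Σ ρ_i t_i down to z_c; mantle fills any gap and the z_c terms cancel.
Column A: 4.939×2.46 + 16.78×2.674 + 14.88×3.022 + (z_c − 36.599)×3.346
Column B: 2.913×0 + 10.98×2.713 + x×2.94 + (z_c − 2.913 − 10.98 − x)×3.346
The z_c×3.346 term appears on both sides and cancels. Collect the known terms of each column as K = Σ(ρt)_known − 3.346 × (depth of known layers): K_A = 101.98702 − 3.346×36.599 = −20.473234; K_B = 29.78874 − 3.346×(2.913 + 10.98) = −16.697238.
Balance: K_A = K_B − x×(3.346 − 2.94), so x = (K_B − K_A)/(3.346 − 2.94) = 3.776/0.406 = 9.3 km.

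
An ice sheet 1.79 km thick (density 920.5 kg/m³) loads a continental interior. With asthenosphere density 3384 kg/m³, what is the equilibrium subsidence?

Equating mass per unit area of the two columns: the ice load ρ_ice t is balanced by mantle displaced below, ρ_m s.
s = t ρ_ice / ρ_m = 1.79 km × 920.5/3384 = 0.487 km.

0.487 km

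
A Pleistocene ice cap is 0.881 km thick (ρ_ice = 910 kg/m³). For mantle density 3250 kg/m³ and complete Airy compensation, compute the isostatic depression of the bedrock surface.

Isostatic balance requires: the ice load ρ_ice t is balanced by mantle displaced below, ρ_m s.
s = t ρ_ice / ρ_m = 0.881 km × 910/3250 = 0.247 km.

0.247 km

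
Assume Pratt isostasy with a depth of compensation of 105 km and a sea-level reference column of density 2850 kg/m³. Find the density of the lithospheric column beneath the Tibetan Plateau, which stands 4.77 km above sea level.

Pratt balance: ρ_ref D = ρ (D + h).
ρ = ρ_ref D/(D + h) = 2850 × 105 km/(105 km + 4.77 km) = 2730 kg/m³.

2730 kg/m³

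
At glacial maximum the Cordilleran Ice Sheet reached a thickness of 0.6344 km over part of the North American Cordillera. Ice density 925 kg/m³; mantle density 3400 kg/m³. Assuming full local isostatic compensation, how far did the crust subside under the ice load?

In Airy isostatic equilibrium: the ice load ρ_ice t is balanced by mantle displaced below, ρ_m s.
s = t ρ_ice / ρ_m = 0.6344 km × 925/3400 = 0.173 km.

0.173 km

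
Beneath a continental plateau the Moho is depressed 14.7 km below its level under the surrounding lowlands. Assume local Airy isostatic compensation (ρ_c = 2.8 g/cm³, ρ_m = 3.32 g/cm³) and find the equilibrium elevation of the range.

2.73 km

Isostatic balance requires: ρ_c h = (ρ_m − ρ_c) r.
h = r (ρ_m − ρ_c) / ρ_c = 14.7 km × (3.32 − 2.8) / 2.8 = 2.73 km.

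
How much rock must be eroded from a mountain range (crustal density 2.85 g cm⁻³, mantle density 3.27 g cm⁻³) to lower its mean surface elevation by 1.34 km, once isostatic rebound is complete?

10.4 km

Net drop Δ = e − u = e − e ρ_c/ρ_m = e (ρ_m − ρ_c)/ρ_m.
e = Δ ρ_m/(ρ_m − ρ_c) = 1.34 km × 3.27/0.42 = 10.4 km.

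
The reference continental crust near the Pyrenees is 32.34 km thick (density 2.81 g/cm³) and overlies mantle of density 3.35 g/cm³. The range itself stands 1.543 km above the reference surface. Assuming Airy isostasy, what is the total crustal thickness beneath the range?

Root depth r = h ρ_c / (ρ_m − ρ_c) = 1.543 km × 2.81 / 0.54 = 8.029 km.
Total thickness = T + h + r = 32.34 km + 1.543 km + 8.029 km = 41.9 km.

41.9 km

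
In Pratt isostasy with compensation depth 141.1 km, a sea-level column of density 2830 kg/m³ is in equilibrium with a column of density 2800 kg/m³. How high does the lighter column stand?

ρ_ref D = ρ (D + h) → h = D (ρ_ref − ρ)/ρ.
h = 141.1 km × (2830 − 2800)/2800 = 1.51 km.

1.51 km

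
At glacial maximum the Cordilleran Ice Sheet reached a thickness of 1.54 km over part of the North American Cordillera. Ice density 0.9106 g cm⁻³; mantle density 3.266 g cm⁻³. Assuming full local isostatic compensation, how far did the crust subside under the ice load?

0.429 km

Isostatic balance requires: the ice load ρ_ice t is balanced by mantle displaced below, ρ_m s.
s = t ρ_ice / ρ_m = 1.54 km × 0.9106/3.266 = 0.429 km.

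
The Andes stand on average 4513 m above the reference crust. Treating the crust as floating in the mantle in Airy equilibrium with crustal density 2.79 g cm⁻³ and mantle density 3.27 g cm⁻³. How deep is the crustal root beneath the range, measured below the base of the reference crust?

Balancing pressure at the compensation depth: the weight of the topography is balanced by the buoyancy of the root, ρ_c h = (ρ_m − ρ_c) r.
r = h · ρ_c / (ρ_m − ρ_c) = 4513 m × 2.79 / (3.27 − 2.79) = 26200 m.

26200 m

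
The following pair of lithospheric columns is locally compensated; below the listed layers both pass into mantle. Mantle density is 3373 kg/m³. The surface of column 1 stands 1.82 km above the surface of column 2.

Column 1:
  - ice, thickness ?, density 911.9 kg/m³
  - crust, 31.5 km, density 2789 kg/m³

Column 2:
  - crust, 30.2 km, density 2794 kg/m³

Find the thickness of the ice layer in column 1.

2.12 km

Take the compensation level at the base of the deeper column (depth z_c below the surface of column 1) and equate Σ ρ_i t_i down to z_c; mantle fills any gap and the z_c terms cancel.
Column 1: x×911.9 + 31.5×2789 + (z_c − 31.5 − x)×3373
Column 2: 1.82×0 + 30.2×2794 + (z_c − 1.82 − 30.2)×3373
The z_c×3373 term appears on both sides and cancels. Collect the known terms of each column as K = Σ(ρt)_known − 3373 × (depth of known layers): K_1 = 87853.5 − 3373×31.5 = −18396; K_2 = 84378.8 − 3373×(1.82 + 30.2) = −23624.66.
Balance: K_1 − x×(3373 − 911.9) = K_2, so x = (K_1 − K_2)/(3373 − 911.9) = 5228.66/2461.1 = 2.12 km.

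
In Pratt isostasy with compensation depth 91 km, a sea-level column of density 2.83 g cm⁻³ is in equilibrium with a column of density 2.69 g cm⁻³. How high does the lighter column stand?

4.74 km

ρ_ref D = ρ (D + h) → h = D (ρ_ref − ρ)/ρ.
h = 91 km × (2.83 − 2.69)/2.69 = 4.74 km.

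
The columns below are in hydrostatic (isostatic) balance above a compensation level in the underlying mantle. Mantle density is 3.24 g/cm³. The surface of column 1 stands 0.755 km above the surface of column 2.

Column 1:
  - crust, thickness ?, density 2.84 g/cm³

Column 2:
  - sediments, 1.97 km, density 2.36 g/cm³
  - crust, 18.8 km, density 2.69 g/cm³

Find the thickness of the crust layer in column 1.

Take the compensation level at the base of the deeper column (depth z_c below the surface of column 1) and equate Σ ρ_i t_i down to z_c; mantle fills any gap and the z_c terms cancel.
Column 1: x×2.84 + (z_c − 0 − x)×3.24
Column 2: 0.755×0 + 1.97×2.36 + 18.8×2.69 + (z_c − 0.755 − 20.77)×3.24
The z_c×3.24 term appears on both sides and cancels. Collect the known terms of each column as K = Σ(ρt)_known − 3.24 × (depth of known layers): K_1 = 0 − 3.24×0 = 0; K_2 = 55.2212 − 3.24×(0.755 + 20.77) = −14.5198.
Balance: K_1 − x×(3.24 − 2.84) = K_2, so x = (K_1 − K_2)/(3.24 − 2.84) = 14.5198/0.4 = 36.3 km.

36.3 km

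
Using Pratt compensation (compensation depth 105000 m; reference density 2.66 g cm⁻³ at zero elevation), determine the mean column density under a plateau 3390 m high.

2.58 g cm⁻³

Pratt balance: ρ_ref D = ρ (D + h).
ρ = ρ_ref D/(D + h) = 2.66 × 105000 m/(105000 m + 3390 m) = 2.58 g cm⁻³.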